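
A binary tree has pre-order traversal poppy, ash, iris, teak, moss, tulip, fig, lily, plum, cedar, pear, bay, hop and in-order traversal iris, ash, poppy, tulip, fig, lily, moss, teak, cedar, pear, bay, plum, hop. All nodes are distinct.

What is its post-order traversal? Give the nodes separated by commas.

iris, ash, lily, fig, tulip, moss, bay, pear, cedar, hop, plum, teak, poppy

The first element of pre-order is the root; it splits in-order into left and right subtrees.
Root poppy: left subtree has 2 nodes {iris, ash}, right has 10 {tulip, fig, lily, moss, teak, cedar, pear, bay, plum, hop}.
  Root ash: left subtree has 1 node {iris}, right has 0 { }.
  Root teak: left subtree has 4 nodes {tulip, fig, lily, moss}, right has 5 {cedar, pear, bay, plum, hop}.
    Root moss: left subtree has 3 nodes {tulip, fig, lily}, right has 0 { }.
      Root tulip: left subtree has 0 nodes { }, right has 2 {fig, lily}.
        Root fig: left subtree has 0 nodes { }, right has 1 {lily}.
    Root plum: left subtree has 3 nodes {cedar, pear, bay}, right has 1 {hop}.
      Root cedar: left subtree has 0 nodes { }, right has 2 {pear, bay}.
        Root pear: left subtree has 0 nodes { }, right has 1 {bay}.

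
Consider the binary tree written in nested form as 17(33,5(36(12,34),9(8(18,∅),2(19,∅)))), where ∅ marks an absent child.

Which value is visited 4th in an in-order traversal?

36

In-order visits the left subtree, then the node, then the right subtree.
At 17: go left to 33.
  33 is a leaf — visit 33.
Visit 17.
At 17: go right to 5.
  At 5: go left to 36.
    At 36: go left to 12.
      12 is a leaf — visit 12.
    Visit 36.
    At 36: go right to 34.
      34 is a leaf — visit 34.
  Visit 5.
  At 5: go right to 9.
    At 9: go left to 8.
      At 8: go left to 18.
        18 is a leaf — visit 18.
      Visit 8.
      At 8: no right child.
    Visit 9.
    At 9: go right to 2.
      At 2: go left to 19.
        19 is a leaf — visit 19.
      Visit 2.
      At 2: no right child.
Full in-order sequence: 33, 17, 12, 36, 34, 5, 18, 8, 9, 19, 2.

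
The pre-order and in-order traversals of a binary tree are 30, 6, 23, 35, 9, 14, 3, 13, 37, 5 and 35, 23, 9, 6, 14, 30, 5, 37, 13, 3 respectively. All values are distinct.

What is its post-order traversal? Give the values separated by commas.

The first element of pre-order is the root; it splits in-order into left and right subtrees.
Root 30: left subtree has 5 nodes {35, 23, 9, 6, 14}, right has 4 {5, 37, 13, 3}.
  Root 6: left subtree has 3 nodes {35, 23, 9}, right has 1 {14}.
    Root 23: left subtree has 1 node {35}, right has 1 {9}.
  Root 3: left subtree has 3 nodes {5, 37, 13}, right has 0 { }.
    Root 13: left subtree has 2 nodes {5, 37}, right has 0 { }.
      Root 37: left subtree has 1 node {5}, right has 0 { }.

35, 9, 23, 14, 6, 5, 37, 13, 3, 30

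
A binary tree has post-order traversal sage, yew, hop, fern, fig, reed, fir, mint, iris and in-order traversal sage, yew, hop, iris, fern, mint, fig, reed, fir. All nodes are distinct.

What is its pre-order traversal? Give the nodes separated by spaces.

iris hop yew sage mint fern fir reed fig

The last element of post-order is the root; it splits in-order into left and right subtrees.
Root iris: left subtree has 3 nodes {sage, yew, hop}, right has 5 {fern, mint, fig, reed, fir}.
  Root hop: left subtree has 2 nodes {sage, yew}, right has 0 { }.
    Root yew: left subtree has 1 node {sage}, right has 0 { }.
  Root mint: left subtree has 1 node {fern}, right has 3 {fig, reed, fir}.
    Root fir: left subtree has 2 nodes {fig, reed}, right has 0 { }.
      Root reed: left subtree has 1 node {fig}, right has 0 { }.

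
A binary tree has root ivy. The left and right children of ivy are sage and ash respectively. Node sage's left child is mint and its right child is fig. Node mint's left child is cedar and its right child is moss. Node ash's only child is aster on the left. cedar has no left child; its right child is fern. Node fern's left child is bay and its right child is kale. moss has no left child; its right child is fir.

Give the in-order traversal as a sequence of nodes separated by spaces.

cedar bay fern kale mint moss fir sage fig ivy aster ash

In-order visits the left subtree, then the node, then the right subtree.
At ivy: go left to sage.
  At sage: go left to mint.
    At mint: go left to cedar.
      At cedar: no left child.
      Visit cedar.
      At cedar: go right to fern.
        At fern: go left to bay.
          bay is a leaf — visit bay.
        Visit fern.
        At fern: go right to kale.
          kale is a leaf — visit kale.
    Visit mint.
    At mint: go right to moss.
      At moss: no left child.
      Visit moss.
      At moss: go right to fir.
        fir is a leaf — visit fir.
  Visit sage.
  At sage: go right to fig.
    fig is a leaf — visit fig.
Visit ivy.
At ivy: go right to ash.
  At ash: go left to aster.
    aster is a leaf — visit aster.
  Visit ash.
  At ash: no right child.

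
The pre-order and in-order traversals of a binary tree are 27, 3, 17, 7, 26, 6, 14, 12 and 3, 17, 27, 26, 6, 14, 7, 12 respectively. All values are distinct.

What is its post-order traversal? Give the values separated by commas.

The first element of pre-order is the root; it splits in-order into left and right subtrees.
Root 27: left subtree has 2 nodes {3, 17}, right has 5 {26, 6, 14, 7, 12}.
  Root 3: left subtree has 0 nodes { }, right has 1 {17}.
  Root 7: left subtree has 3 nodes {26, 6, 14}, right has 1 {12}.
    Root 26: left subtree has 0 nodes { }, right has 2 {6, 14}.
      Root 6: left subtree has 0 nodes { }, right has 1 {14}.

17, 3, 14, 6, 26, 12, 7, 27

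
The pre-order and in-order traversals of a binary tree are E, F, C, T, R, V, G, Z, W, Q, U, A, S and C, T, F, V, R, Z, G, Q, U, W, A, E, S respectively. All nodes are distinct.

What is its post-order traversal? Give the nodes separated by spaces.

T C V Z U Q A W G R F S E

The first element of pre-order is the root; it splits in-order into left and right subtrees.
Root E: left subtree has 11 nodes {C, T, F, V, R, Z, G, Q, U, W, A}, right has 1 {S}.
  Root F: left subtree has 2 nodes {C, T}, right has 8 {V, R, Z, G, Q, U, W, A}.
    Root C: left subtree has 0 nodes { }, right has 1 {T}.
    Root R: left subtree has 1 node {V}, right has 6 {Z, G, Q, U, W, A}.
      Root G: left subtree has 1 node {Z}, right has 4 {Q, U, W, A}.
        Root W: left subtree has 2 nodes {Q, U}, right has 1 {A}.
          Root Q: left subtree has 0 nodes { }, right has 1 {U}.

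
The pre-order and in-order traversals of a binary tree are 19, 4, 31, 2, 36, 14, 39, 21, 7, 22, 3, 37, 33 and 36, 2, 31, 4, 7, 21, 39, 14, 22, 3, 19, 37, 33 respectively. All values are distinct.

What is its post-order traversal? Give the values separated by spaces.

The first element of pre-order is the root; it splits in-order into left and right subtrees.
Root 19: left subtree has 10 nodes {36, 2, 31, 4, 7, 21, 39, 14, 22, 3}, right has 2 {37, 33}.
  Root 4: left subtree has 3 nodes {36, 2, 31}, right has 6 {7, 21, 39, 14, 22, 3}.
    Root 31: left subtree has 2 nodes {36, 2}, right has 0 { }.
      Root 2: left subtree has 1 node {36}, right has 0 { }.
    Root 14: left subtree has 3 nodes {7, 21, 39}, right has 2 {22, 3}.
      Root 39: left subtree has 2 nodes {7, 21}, right has 0 { }.
        Root 21: left subtree has 1 node {7}, right has 0 { }.
      Root 22: left subtree has 0 nodes { }, right has 1 {3}.
  Root 37: left subtree has 0 nodes { }, right has 1 {33}.

36 2 31 7 21 39 3 22 14 4 33 37 19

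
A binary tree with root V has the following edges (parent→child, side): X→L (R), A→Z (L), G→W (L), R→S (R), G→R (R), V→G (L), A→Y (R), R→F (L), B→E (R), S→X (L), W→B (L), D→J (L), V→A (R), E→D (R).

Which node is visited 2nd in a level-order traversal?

Level-order visits nodes level by level from the root, left to right within each level.
Level 0: V
Level 1: G, A
Level 2: W, R, Z, Y
Level 3: B, F, S
Level 4: E, X
Level 5: D, L
Level 6: J
Full level-order sequence: V, G, A, W, R, Z, Y, B, F, S, E, X, D, L, J.

G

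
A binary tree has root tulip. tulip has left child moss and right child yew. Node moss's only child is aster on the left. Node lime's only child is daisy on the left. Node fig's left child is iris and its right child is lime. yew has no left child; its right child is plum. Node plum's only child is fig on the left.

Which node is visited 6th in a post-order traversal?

Post-order visits the left subtree, then the right subtree, then the node.
At tulip: go left to moss.
  At moss: go left to aster.
    aster is a leaf — visit aster.
  At moss: no right child.
  Visit moss.
At tulip: go right to yew.
  At yew: no left child.
  At yew: go right to plum.
    At plum: go left to fig.
      At fig: go left to iris.
        iris is a leaf — visit iris.
      At fig: go right to lime.
        At lime: go left to daisy.
          daisy is a leaf — visit daisy.
        At lime: no right child.
        Visit lime.
      Visit fig.
    At plum: no right child.
    Visit plum.
  Visit yew.
Visit tulip.
Full post-order sequence: aster, moss, iris, daisy, lime, fig, plum, yew, tulip.

fig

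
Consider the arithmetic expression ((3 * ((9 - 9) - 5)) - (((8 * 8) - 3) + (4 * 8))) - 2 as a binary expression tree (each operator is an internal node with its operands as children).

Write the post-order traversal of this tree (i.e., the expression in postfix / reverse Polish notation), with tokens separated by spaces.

Post-order on an expression tree gives postfix notation: for each operator, emit left operand, right operand, then the operator.

3 9 9 - 5 - * 8 8 * 3 - 4 8 * + - 2 -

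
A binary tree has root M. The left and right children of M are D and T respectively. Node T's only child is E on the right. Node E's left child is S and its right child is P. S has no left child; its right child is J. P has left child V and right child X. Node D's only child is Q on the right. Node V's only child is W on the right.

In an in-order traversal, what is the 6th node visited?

In-order visits the left subtree, then the node, then the right subtree.
At M: go left to D.
  At D: no left child.
  Visit D.
  At D: go right to Q.
    Q is a leaf — visit Q.
Visit M.
At M: go right to T.
  At T: no left child.
  Visit T.
  At T: go right to E.
    At E: go left to S.
      At S: no left child.
      Visit S.
      At S: go right to J.
        J is a leaf — visit J.
    Visit E.
    At E: go right to P.
      At P: go left to V.
        At V: no left child.
        Visit V.
        At V: go right to W.
          W is a leaf — visit W.
      Visit P.
      At P: go right to X.
        X is a leaf — visit X.
Full in-order sequence: D, Q, M, T, S, J, E, V, W, P, X.

J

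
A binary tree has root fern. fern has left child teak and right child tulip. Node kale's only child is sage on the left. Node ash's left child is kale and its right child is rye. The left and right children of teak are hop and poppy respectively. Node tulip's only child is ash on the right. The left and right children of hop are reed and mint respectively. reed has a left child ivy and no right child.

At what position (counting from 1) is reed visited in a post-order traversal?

Post-order visits the left subtree, then the right subtree, then the node.
At fern: go left to teak.
  At teak: go left to hop.
    At hop: go left to reed.
      At reed: go left to ivy.
        ivy is a leaf — visit ivy.
      At reed: no right child.
      Visit reed.
    At hop: go right to mint.
      mint is a leaf — visit mint.
    Visit hop.
  At teak: go right to poppy.
    poppy is a leaf — visit poppy.
  Visit teak.
At fern: go right to tulip.
  At tulip: no left child.
  At tulip: go right to ash.
    At ash: go left to kale.
      At kale: go left to sage.
        sage is a leaf — visit sage.
      At kale: no right child.
      Visit kale.
    At ash: go right to rye.
      rye is a leaf — visit rye.
    Visit ash.
  Visit tulip.
Visit fern.
Full post-order sequence: ivy, reed, mint, hop, poppy, teak, sage, kale, rye, ash, tulip, fern.

2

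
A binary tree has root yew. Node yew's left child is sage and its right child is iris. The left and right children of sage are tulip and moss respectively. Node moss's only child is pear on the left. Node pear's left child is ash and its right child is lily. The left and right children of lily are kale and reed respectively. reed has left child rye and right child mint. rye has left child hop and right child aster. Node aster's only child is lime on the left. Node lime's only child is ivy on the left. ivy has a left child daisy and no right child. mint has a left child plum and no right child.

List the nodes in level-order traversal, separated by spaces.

yew sage iris tulip moss pear ash lily kale reed rye mint hop aster plum lime ivy daisy

Level-order visits nodes level by level from the root, left to right within each level.
Level 0: yew
Level 1: sage, iris
Level 2: tulip, moss
Level 3: pear
Level 4: ash, lily
Level 5: kale, reed
Level 6: rye, mint
Level 7: hop, aster, plum
Level 8: lime
Level 9: ivy
Level 10: daisy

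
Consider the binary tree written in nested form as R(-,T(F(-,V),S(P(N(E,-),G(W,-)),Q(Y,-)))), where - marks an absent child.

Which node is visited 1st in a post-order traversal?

V

Post-order visits the left subtree, then the right subtree, then the node.
At R: no left child.
At R: go right to T.
  At T: go left to F.
    At F: no left child.
    At F: go right to V.
      V is a leaf — visit V.
    Visit F.
  At T: go right to S.
    At S: go left to P.
      At P: go left to N.
        At N: go left to E.
          E is a leaf — visit E.
        At N: no right child.
        Visit N.
      At P: go right to G.
        At G: go left to W.
          W is a leaf — visit W.
        At G: no right child.
        Visit G.
      Visit P.
    At S: go right to Q.
      At Q: go left to Y.
        Y is a leaf — visit Y.
      At Q: no right child.
      Visit Q.
    Visit S.
  Visit T.
Visit R.
Full post-order sequence: V, F, E, N, W, G, P, Y, Q, S, T, R.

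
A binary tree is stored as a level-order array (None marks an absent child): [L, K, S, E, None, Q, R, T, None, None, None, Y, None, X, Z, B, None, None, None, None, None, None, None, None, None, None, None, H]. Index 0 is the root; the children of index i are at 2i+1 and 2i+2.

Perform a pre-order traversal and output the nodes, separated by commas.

Pre-order visits the node, then its left subtree, then its right subtree.
Visit L.
At L: go left to K.
  Visit K.
  At K: go left to E.
    Visit E.
    At E: go left to T.
      Visit T.
      At T: go left to B.
        B is a leaf — visit B.
      At T: no right child.
    At E: no right child.
  At K: no right child.
At L: go right to S.
  Visit S.
  At S: go left to Q.
    Visit Q.
    At Q: go left to Y.
      Y is a leaf — visit Y.
    At Q: no right child.
  At S: go right to R.
    Visit R.
    At R: go left to X.
      Visit X.
      At X: go left to H.
        H is a leaf — visit H.
      At X: no right child.
    At R: go right to Z.
      Z is a leaf — visit Z.

L, K, E, T, B, S, Q, Y, R, X, H, Z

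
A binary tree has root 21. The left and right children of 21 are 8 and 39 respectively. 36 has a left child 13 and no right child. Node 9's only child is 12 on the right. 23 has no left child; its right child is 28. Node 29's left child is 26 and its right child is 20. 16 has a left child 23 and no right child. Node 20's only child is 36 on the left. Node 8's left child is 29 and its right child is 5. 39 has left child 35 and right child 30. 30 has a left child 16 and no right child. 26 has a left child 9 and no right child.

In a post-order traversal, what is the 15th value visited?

39

Post-order visits the left subtree, then the right subtree, then the node.
At 21: go left to 8.
  At 8: go left to 29.
    At 29: go left to 26.
      At 26: go left to 9.
        At 9: no left child.
        At 9: go right to 12.
          12 is a leaf — visit 12.
        Visit 9.
      At 26: no right child.
      Visit 26.
    At 29: go right to 20.
      At 20: go left to 36.
        At 36: go left to 13.
          13 is a leaf — visit 13.
        At 36: no right child.
        Visit 36.
      At 20: no right child.
      Visit 20.
    Visit 29.
  At 8: go right to 5.
    5 is a leaf — visit 5.
  Visit 8.
At 21: go right to 39.
  At 39: go left to 35.
    35 is a leaf — visit 35.
  At 39: go right to 30.
    At 30: go left to 16.
      At 16: go left to 23.
        At 23: no left child.
        At 23: go right to 28.
          28 is a leaf — visit 28.
        Visit 23.
      At 16: no right child.
      Visit 16.
    At 30: no right child.
    Visit 30.
  Visit 39.
Visit 21.
Full post-order sequence: 12, 9, 26, 13, 36, 20, 29, 5, 8, 35, 28, 23, 16, 30, 39, 21.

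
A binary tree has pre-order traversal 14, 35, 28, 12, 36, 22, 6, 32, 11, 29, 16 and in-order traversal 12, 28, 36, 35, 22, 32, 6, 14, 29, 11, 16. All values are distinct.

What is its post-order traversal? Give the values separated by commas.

12, 36, 28, 32, 6, 22, 35, 29, 16, 11, 14

The first element of pre-order is the root; it splits in-order into left and right subtrees.
Root 14: left subtree has 7 nodes {12, 28, 36, 35, 22, 32, 6}, right has 3 {29, 11, 16}.
  Root 35: left subtree has 3 nodes {12, 28, 36}, right has 3 {22, 32, 6}.
    Root 28: left subtree has 1 node {12}, right has 1 {36}.
    Root 22: left subtree has 0 nodes { }, right has 2 {32, 6}.
      Root 6: left subtree has 1 node {32}, right has 0 { }.
  Root 11: left subtree has 1 node {29}, right has 1 {16}.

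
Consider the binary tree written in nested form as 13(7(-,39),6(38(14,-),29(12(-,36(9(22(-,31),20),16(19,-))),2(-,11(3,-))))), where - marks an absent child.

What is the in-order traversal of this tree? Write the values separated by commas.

7, 39, 13, 14, 38, 6, 12, 22, 31, 9, 20, 36, 19, 16, 29, 2, 3, 11

In-order visits the left subtree, then the node, then the right subtree.
At 13: go left to 7.
  At 7: no left child.
  Visit 7.
  At 7: go right to 39.
    39 is a leaf — visit 39.
Visit 13.
At 13: go right to 6.
  At 6: go left to 38.
    At 38: go left to 14.
      14 is a leaf — visit 14.
    Visit 38.
    At 38: no right child.
  Visit 6.
  At 6: go right to 29.
    At 29: go left to 12.
      At 12: no left child.
      Visit 12.
      At 12: go right to 36.
        At 36: go left to 9.
          At 9: go left to 22.
            At 22: no left child.
            Visit 22.
            At 22: go right to 31.
              31 is a leaf — visit 31.
          Visit 9.
          At 9: go right to 20.
            20 is a leaf — visit 20.
        Visit 36.
        At 36: go right to 16.
          At 16: go left to 19.
            19 is a leaf — visit 19.
          Visit 16.
          At 16: no right child.
    Visit 29.
    At 29: go right to 2.
      At 2: no left child.
      Visit 2.
      At 2: go right to 11.
        At 11: go left to 3.
          3 is a leaf — visit 3.
        Visit 11.
        At 11: no right child.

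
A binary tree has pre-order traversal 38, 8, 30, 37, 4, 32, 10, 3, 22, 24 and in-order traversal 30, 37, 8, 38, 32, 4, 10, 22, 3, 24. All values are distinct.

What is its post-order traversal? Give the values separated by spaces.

The first element of pre-order is the root; it splits in-order into left and right subtrees.
Root 38: left subtree has 3 nodes {30, 37, 8}, right has 6 {32, 4, 10, 22, 3, 24}.
  Root 8: left subtree has 2 nodes {30, 37}, right has 0 { }.
    Root 30: left subtree has 0 nodes { }, right has 1 {37}.
  Root 4: left subtree has 1 node {32}, right has 4 {10, 22, 3, 24}.
    Root 10: left subtree has 0 nodes { }, right has 3 {22, 3, 24}.
      Root 3: left subtree has 1 node {22}, right has 1 {24}.

37 30 8 32 22 24 3 10 4 38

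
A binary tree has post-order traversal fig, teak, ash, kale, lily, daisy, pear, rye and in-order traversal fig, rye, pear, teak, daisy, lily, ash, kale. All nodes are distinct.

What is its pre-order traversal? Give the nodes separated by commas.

rye, fig, pear, daisy, teak, lily, kale, ash

The last element of post-order is the root; it splits in-order into left and right subtrees.
Root rye: left subtree has 1 node {fig}, right has 6 {pear, teak, daisy, lily, ash, kale}.
  Root pear: left subtree has 0 nodes { }, right has 5 {teak, daisy, lily, ash, kale}.
    Root daisy: left subtree has 1 node {teak}, right has 3 {lily, ash, kale}.
      Root lily: left subtree has 0 nodes { }, right has 2 {ash, kale}.
        Root kale: left subtree has 1 node {ash}, right has 0 { }.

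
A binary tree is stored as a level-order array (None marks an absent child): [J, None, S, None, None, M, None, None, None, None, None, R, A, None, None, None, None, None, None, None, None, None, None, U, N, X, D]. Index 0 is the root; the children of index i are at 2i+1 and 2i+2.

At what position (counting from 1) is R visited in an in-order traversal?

In-order visits the left subtree, then the node, then the right subtree.
At J: no left child.
Visit J.
At J: go right to S.
  At S: go left to M.
    At M: go left to R.
      At R: go left to U.
        U is a leaf — visit U.
      Visit R.
      At R: go right to N.
        N is a leaf — visit N.
    Visit M.
    At M: go right to A.
      At A: go left to X.
        X is a leaf — visit X.
      Visit A.
      At A: go right to D.
        D is a leaf — visit D.
  Visit S.
  At S: no right child.
Full in-order sequence: J, U, R, N, M, X, A, D, S.

3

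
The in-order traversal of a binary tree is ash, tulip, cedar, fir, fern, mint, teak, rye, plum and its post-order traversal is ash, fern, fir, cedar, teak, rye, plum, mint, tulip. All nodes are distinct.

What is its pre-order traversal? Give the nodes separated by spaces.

tulip ash mint cedar fir fern plum rye teak

The last element of post-order is the root; it splits in-order into left and right subtrees.
Root tulip: left subtree has 1 node {ash}, right has 7 {cedar, fir, fern, mint, teak, rye, plum}.
  Root mint: left subtree has 3 nodes {cedar, fir, fern}, right has 3 {teak, rye, plum}.
    Root cedar: left subtree has 0 nodes { }, right has 2 {fir, fern}.
      Root fir: left subtree has 0 nodes { }, right has 1 {fern}.
    Root plum: left subtree has 2 nodes {teak, rye}, right has 0 { }.
      Root rye: left subtree has 1 node {teak}, right has 0 { }.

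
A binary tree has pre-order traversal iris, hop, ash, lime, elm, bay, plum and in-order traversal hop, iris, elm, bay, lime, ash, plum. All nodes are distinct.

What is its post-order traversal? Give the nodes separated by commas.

The first element of pre-order is the root; it splits in-order into left and right subtrees.
Root iris: left subtree has 1 node {hop}, right has 5 {elm, bay, lime, ash, plum}.
  Root ash: left subtree has 3 nodes {elm, bay, lime}, right has 1 {plum}.
    Root lime: left subtree has 2 nodes {elm, bay}, right has 0 { }.
      Root elm: left subtree has 0 nodes { }, right has 1 {bay}.

hop, bay, elm, lime, plum, ash, iris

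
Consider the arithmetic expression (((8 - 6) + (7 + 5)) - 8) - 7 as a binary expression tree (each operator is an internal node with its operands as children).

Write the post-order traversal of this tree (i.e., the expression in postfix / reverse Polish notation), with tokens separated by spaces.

8 6 - 7 5 + + 8 - 7 -

Post-order on an expression tree gives postfix notation: for each operator, emit left operand, right operand, then the operator.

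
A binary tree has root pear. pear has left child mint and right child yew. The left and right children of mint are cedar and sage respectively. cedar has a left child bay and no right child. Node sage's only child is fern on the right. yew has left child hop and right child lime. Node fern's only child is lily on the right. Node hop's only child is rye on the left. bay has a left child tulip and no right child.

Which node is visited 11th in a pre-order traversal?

rye

Pre-order visits the node, then its left subtree, then its right subtree.
Visit pear.
At pear: go left to mint.
  Visit mint.
  At mint: go left to cedar.
    Visit cedar.
    At cedar: go left to bay.
      Visit bay.
      At bay: go left to tulip.
        tulip is a leaf — visit tulip.
      At bay: no right child.
    At cedar: no right child.
  At mint: go right to sage.
    Visit sage.
    At sage: no left child.
    At sage: go right to fern.
      Visit fern.
      At fern: no left child.
      At fern: go right to lily.
        lily is a leaf — visit lily.
At pear: go right to yew.
  Visit yew.
  At yew: go left to hop.
    Visit hop.
    At hop: go left to rye.
      rye is a leaf — visit rye.
    At hop: no right child.
  At yew: go right to lime.
    lime is a leaf — visit lime.
Full pre-order sequence: pear, mint, cedar, bay, tulip, sage, fern, lily, yew, hop, rye, lime.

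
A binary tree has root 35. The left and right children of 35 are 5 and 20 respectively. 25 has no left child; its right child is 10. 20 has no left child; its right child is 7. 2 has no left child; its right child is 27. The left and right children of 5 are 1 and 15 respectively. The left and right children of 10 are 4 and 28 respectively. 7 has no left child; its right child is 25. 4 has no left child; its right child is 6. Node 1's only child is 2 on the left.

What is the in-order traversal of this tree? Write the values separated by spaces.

2 27 1 5 15 35 20 7 25 4 6 10 28

In-order visits the left subtree, then the node, then the right subtree.
At 35: go left to 5.
  At 5: go left to 1.
    At 1: go left to 2.
      At 2: no left child.
      Visit 2.
      At 2: go right to 27.
        27 is a leaf — visit 27.
    Visit 1.
    At 1: no right child.
  Visit 5.
  At 5: go right to 15.
    15 is a leaf — visit 15.
Visit 35.
At 35: go right to 20.
  At 20: no left child.
  Visit 20.
  At 20: go right to 7.
    At 7: no left child.
    Visit 7.
    At 7: go right to 25.
      At 25: no left child.
      Visit 25.
      At 25: go right to 10.
        At 10: go left to 4.
          At 4: no left child.
          Visit 4.
          At 4: go right to 6.
            6 is a leaf — visit 6.
        Visit 10.
        At 10: go right to 28.
          28 is a leaf — visit 28.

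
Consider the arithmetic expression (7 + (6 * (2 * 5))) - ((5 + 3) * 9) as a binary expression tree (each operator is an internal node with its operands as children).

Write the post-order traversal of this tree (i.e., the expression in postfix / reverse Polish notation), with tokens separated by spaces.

7 6 2 5 * * + 5 3 + 9 * -

Post-order on an expression tree gives postfix notation: for each operator, emit left operand, right operand, then the operator.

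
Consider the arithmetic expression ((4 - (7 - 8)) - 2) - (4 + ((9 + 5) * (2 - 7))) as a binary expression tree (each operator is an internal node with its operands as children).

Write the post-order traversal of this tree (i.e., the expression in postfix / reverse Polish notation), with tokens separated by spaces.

4 7 8 - - 2 - 4 9 5 + 2 7 - * + -

Post-order on an expression tree gives postfix notation: for each operator, emit left operand, right operand, then the operator.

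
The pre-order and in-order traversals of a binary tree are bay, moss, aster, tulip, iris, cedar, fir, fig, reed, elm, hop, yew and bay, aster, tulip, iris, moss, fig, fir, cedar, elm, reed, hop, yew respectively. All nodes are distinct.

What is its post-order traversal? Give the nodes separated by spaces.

The first element of pre-order is the root; it splits in-order into left and right subtrees.
Root bay: left subtree has 0 nodes { }, right has 11 {aster, tulip, iris, moss, fig, fir, cedar, elm, reed, hop, yew}.
  Root moss: left subtree has 3 nodes {aster, tulip, iris}, right has 7 {fig, fir, cedar, elm, reed, hop, yew}.
    Root aster: left subtree has 0 nodes { }, right has 2 {tulip, iris}.
      Root tulip: left subtree has 0 nodes { }, right has 1 {iris}.
    Root cedar: left subtree has 2 nodes {fig, fir}, right has 4 {elm, reed, hop, yew}.
      Root fir: left subtree has 1 node {fig}, right has 0 { }.
      Root reed: left subtree has 1 node {elm}, right has 2 {hop, yew}.
        Root hop: left subtree has 0 nodes { }, right has 1 {yew}.

iris tulip aster fig fir elm yew hop reed cedar moss bay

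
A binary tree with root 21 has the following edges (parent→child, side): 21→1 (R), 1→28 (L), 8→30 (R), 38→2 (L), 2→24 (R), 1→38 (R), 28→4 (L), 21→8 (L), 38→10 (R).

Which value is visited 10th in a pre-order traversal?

Pre-order visits the node, then its left subtree, then its right subtree.
Visit 21.
At 21: go left to 8.
  Visit 8.
  At 8: no left child.
  At 8: go right to 30.
    30 is a leaf — visit 30.
At 21: go right to 1.
  Visit 1.
  At 1: go left to 28.
    Visit 28.
    At 28: go left to 4.
      4 is a leaf — visit 4.
    At 28: no right child.
  At 1: go right to 38.
    Visit 38.
    At 38: go left to 2.
      Visit 2.
      At 2: no left child.
      At 2: go right to 24.
        24 is a leaf — visit 24.
    At 38: go right to 10.
      10 is a leaf — visit 10.
Full pre-order sequence: 21, 8, 30, 1, 28, 4, 38, 2, 24, 10.

10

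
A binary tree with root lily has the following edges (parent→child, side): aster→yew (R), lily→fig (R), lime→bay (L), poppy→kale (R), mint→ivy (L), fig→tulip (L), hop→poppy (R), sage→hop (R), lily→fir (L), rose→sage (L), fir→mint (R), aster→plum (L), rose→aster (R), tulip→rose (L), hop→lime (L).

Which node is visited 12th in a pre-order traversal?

Pre-order visits the node, then its left subtree, then its right subtree.
Visit lily.
At lily: go left to fir.
  Visit fir.
  At fir: no left child.
  At fir: go right to mint.
    Visit mint.
    At mint: go left to ivy.
      ivy is a leaf — visit ivy.
    At mint: no right child.
At lily: go right to fig.
  Visit fig.
  At fig: go left to tulip.
    Visit tulip.
    At tulip: go left to rose.
      Visit rose.
      At rose: go left to sage.
        Visit sage.
        At sage: no left child.
        At sage: go right to hop.
          Visit hop.
          At hop: go left to lime.
            Visit lime.
            At lime: go left to bay.
              bay is a leaf — visit bay.
            At lime: no right child.
          At hop: go right to poppy.
            Visit poppy.
            At poppy: no left child.
            At poppy: go right to kale.
              kale is a leaf — visit kale.
      At rose: go right to aster.
        Visit aster.
        At aster: go left to plum.
          plum is a leaf — visit plum.
        At aster: go right to yew.
          yew is a leaf — visit yew.
    At tulip: no right child.
  At fig: no right child.
Full pre-order sequence: lily, fir, mint, ivy, fig, tulip, rose, sage, hop, lime, bay, poppy, kale, aster, plum, yew.

poppy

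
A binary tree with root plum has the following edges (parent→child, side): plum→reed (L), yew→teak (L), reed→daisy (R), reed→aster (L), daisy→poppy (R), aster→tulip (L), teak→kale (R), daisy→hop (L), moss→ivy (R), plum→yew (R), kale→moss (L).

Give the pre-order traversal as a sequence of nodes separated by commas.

Pre-order visits the node, then its left subtree, then its right subtree.
Visit plum.
At plum: go left to reed.
  Visit reed.
  At reed: go left to aster.
    Visit aster.
    At aster: go left to tulip.
      tulip is a leaf — visit tulip.
    At aster: no right child.
  At reed: go right to daisy.
    Visit daisy.
    At daisy: go left to hop.
      hop is a leaf — visit hop.
    At daisy: go right to poppy.
      poppy is a leaf — visit poppy.
At plum: go right to yew.
  Visit yew.
  At yew: go left to teak.
    Visit teak.
    At teak: no left child.
    At teak: go right to kale.
      Visit kale.
      At kale: go left to moss.
        Visit moss.
        At moss: no left child.
        At moss: go right to ivy.
          ivy is a leaf — visit ivy.
      At kale: no right child.
  At yew: no right child.

plum, reed, aster, tulip, daisy, hop, poppy, yew, teak, kale, moss, ivy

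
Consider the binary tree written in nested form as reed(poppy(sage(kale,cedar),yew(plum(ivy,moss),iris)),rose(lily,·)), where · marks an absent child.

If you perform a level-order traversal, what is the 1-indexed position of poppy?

Level-order visits nodes level by level from the root, left to right within each level.
Level 0: reed
Level 1: poppy, rose
Level 2: sage, yew, lily
Level 3: kale, cedar, plum, iris
Level 4: ivy, moss
Full level-order sequence: reed, poppy, rose, sage, yew, lily, kale, cedar, plum, iris, ivy, moss.

2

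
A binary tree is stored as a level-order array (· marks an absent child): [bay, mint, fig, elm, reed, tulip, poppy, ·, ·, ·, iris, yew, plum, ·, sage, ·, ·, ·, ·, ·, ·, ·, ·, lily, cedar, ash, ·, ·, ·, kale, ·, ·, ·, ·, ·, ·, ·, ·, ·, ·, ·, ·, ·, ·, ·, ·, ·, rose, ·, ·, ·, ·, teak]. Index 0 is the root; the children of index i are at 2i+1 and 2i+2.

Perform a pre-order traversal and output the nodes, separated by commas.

Pre-order visits the node, then its left subtree, then its right subtree.
Visit bay.
At bay: go left to mint.
  Visit mint.
  At mint: go left to elm.
    elm is a leaf — visit elm.
  At mint: go right to reed.
    Visit reed.
    At reed: no left child.
    At reed: go right to iris.
      iris is a leaf — visit iris.
At bay: go right to fig.
  Visit fig.
  At fig: go left to tulip.
    Visit tulip.
    At tulip: go left to yew.
      Visit yew.
      At yew: go left to lily.
        Visit lily.
        At lily: go left to rose.
          rose is a leaf — visit rose.
        At lily: no right child.
      At yew: go right to cedar.
        cedar is a leaf — visit cedar.
    At tulip: go right to plum.
      Visit plum.
      At plum: go left to ash.
        Visit ash.
        At ash: no left child.
        At ash: go right to teak.
          teak is a leaf — visit teak.
      At plum: no right child.
  At fig: go right to poppy.
    Visit poppy.
    At poppy: no left child.
    At poppy: go right to sage.
      Visit sage.
      At sage: go left to kale.
        kale is a leaf — visit kale.
      At sage: no right child.

bay, mint, elm, reed, iris, fig, tulip, yew, lily, rose, cedar, plum, ash, teak, poppy, sage, kale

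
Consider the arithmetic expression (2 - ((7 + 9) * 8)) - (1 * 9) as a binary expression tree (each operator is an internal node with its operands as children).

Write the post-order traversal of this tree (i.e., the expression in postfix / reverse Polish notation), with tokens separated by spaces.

Post-order on an expression tree gives postfix notation: for each operator, emit left operand, right operand, then the operator.

2 7 9 + 8 * - 1 9 * -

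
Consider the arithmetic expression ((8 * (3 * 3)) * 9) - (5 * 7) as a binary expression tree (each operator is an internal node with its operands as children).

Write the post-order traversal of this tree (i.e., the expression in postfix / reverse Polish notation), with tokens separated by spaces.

Post-order on an expression tree gives postfix notation: for each operator, emit left operand, right operand, then the operator.

8 3 3 * * 9 * 5 7 * -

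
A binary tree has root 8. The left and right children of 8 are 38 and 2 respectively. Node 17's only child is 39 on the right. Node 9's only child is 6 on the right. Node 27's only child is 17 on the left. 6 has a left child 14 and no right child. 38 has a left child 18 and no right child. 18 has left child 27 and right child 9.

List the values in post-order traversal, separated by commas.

39, 17, 27, 14, 6, 9, 18, 38, 2, 8

Post-order visits the left subtree, then the right subtree, then the node.
At 8: go left to 38.
  At 38: go left to 18.
    At 18: go left to 27.
      At 27: go left to 17.
        At 17: no left child.
        At 17: go right to 39.
          39 is a leaf — visit 39.
        Visit 17.
      At 27: no right child.
      Visit 27.
    At 18: go right to 9.
      At 9: no left child.
      At 9: go right to 6.
        At 6: go left to 14.
          14 is a leaf — visit 14.
        At 6: no right child.
        Visit 6.
      Visit 9.
    Visit 18.
  At 38: no right child.
  Visit 38.
At 8: go right to 2.
  2 is a leaf — visit 2.
Visit 8.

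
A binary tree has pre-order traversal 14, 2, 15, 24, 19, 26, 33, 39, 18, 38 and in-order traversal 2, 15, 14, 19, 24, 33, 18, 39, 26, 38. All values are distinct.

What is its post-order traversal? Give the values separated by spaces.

15 2 19 18 39 33 38 26 24 14

The first element of pre-order is the root; it splits in-order into left and right subtrees.
Root 14: left subtree has 2 nodes {2, 15}, right has 7 {19, 24, 33, 18, 39, 26, 38}.
  Root 2: left subtree has 0 nodes { }, right has 1 {15}.
  Root 24: left subtree has 1 node {19}, right has 5 {33, 18, 39, 26, 38}.
    Root 26: left subtree has 3 nodes {33, 18, 39}, right has 1 {38}.
      Root 33: left subtree has 0 nodes { }, right has 2 {18, 39}.
        Root 39: left subtree has 1 node {18}, right has 0 { }.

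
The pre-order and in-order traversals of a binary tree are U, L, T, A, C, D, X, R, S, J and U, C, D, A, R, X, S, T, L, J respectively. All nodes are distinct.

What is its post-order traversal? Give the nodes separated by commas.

D, C, R, S, X, A, T, J, L, U

The first element of pre-order is the root; it splits in-order into left and right subtrees.
Root U: left subtree has 0 nodes { }, right has 9 {C, D, A, R, X, S, T, L, J}.
  Root L: left subtree has 7 nodes {C, D, A, R, X, S, T}, right has 1 {J}.
    Root T: left subtree has 6 nodes {C, D, A, R, X, S}, right has 0 { }.
      Root A: left subtree has 2 nodes {C, D}, right has 3 {R, X, S}.
        Root C: left subtree has 0 nodes { }, right has 1 {D}.
        Root X: left subtree has 1 node {R}, right has 1 {S}.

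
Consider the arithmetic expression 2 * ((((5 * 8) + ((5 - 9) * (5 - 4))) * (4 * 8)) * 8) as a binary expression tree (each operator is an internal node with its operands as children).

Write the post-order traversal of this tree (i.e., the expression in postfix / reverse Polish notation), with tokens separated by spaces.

Post-order on an expression tree gives postfix notation: for each operator, emit left operand, right operand, then the operator.

2 5 8 * 5 9 - 5 4 - * + 4 8 * * 8 * *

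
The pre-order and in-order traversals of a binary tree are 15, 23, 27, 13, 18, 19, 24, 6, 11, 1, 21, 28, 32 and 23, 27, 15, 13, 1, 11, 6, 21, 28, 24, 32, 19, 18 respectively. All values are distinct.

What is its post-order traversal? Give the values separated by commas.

27, 23, 1, 11, 28, 21, 6, 32, 24, 19, 18, 13, 15

The first element of pre-order is the root; it splits in-order into left and right subtrees.
Root 15: left subtree has 2 nodes {23, 27}, right has 10 {13, 1, 11, 6, 21, 28, 24, 32, 19, 18}.
  Root 23: left subtree has 0 nodes { }, right has 1 {27}.
  Root 13: left subtree has 0 nodes { }, right has 9 {1, 11, 6, 21, 28, 24, 32, 19, 18}.
    Root 18: left subtree has 8 nodes {1, 11, 6, 21, 28, 24, 32, 19}, right has 0 { }.
      Root 19: left subtree has 7 nodes {1, 11, 6, 21, 28, 24, 32}, right has 0 { }.
        Root 24: left subtree has 5 nodes {1, 11, 6, 21, 28}, right has 1 {32}.
          Root 6: left subtree has 2 nodes {1, 11}, right has 2 {21, 28}.
            Root 11: left subtree has 1 node {1}, right has 0 { }.
            Root 21: left subtree has 0 nodes { }, right has 1 {28}.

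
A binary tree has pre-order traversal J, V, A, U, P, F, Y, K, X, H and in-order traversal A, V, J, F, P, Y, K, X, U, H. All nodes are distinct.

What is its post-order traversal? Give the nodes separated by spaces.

A V F X K Y P H U J

The first element of pre-order is the root; it splits in-order into left and right subtrees.
Root J: left subtree has 2 nodes {A, V}, right has 7 {F, P, Y, K, X, U, H}.
  Root V: left subtree has 1 node {A}, right has 0 { }.
  Root U: left subtree has 5 nodes {F, P, Y, K, X}, right has 1 {H}.
    Root P: left subtree has 1 node {F}, right has 3 {Y, K, X}.
      Root Y: left subtree has 0 nodes { }, right has 2 {K, X}.
        Root K: left subtree has 0 nodes { }, right has 1 {X}.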